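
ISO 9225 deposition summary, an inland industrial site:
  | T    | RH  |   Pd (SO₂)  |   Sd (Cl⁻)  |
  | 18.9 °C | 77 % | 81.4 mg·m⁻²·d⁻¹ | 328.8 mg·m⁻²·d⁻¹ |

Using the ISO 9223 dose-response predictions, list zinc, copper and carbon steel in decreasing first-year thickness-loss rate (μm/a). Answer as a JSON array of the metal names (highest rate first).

zinc: temperature factor f = -0.071·(8.9) = -0.6319
  sulphur-dioxide contribution → 1.641 μm/a
  chloride contribution → 4.394 μm/a
  ⇒ r_corr(zinc) = 6.035 μm/a
copper: f(T) = -0.080·(T−10) [T>10 °C] = -0.7120
  sulphur-dioxide contribution → 0.767 μm/a
  chloride contribution → 1.979 μm/a
  total first-year rate 2.746 μm/a
carbon steel: T>10 °C ⇒ hinge -0.054·(18.9−10) = -0.4806
  sulphur-dioxide contribution → 50.3 μm/a
  chloride contribution → 100.2 μm/a
  ⇒ r_corr(carbon steel) = 150.5 μm/a
Ordering by μm/a: carbon steel (151) > zinc (6.04) > copper (2.75)

["carbon steel", "zinc", "copper"]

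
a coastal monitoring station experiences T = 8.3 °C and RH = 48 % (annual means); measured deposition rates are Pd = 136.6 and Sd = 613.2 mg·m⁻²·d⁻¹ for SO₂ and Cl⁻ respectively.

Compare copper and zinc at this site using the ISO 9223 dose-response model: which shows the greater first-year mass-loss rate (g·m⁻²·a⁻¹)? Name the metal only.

zinc

copper: T≤10 °C ⇒ hinge +0.126·(8.3−10) = -0.2142
  Pd branch = 0.0053·Pd^0.26·e^(0.059·RH+f) = 0.2608 μm/a
  Sd branch = 0.01025·Sd^0.27·e^(0.036·RH+0.049·T) = 0.4903 μm/a
  r_corr = 0.2608 + 0.4903 = 0.7512 μm/a
  mass loss = 0.7512 μm/a × 8.96 g/cm³ = 6.73 g·m⁻²·a⁻¹
zinc: temperature factor f = +0.038·(-1.7) = -0.0646
  Pd branch = 0.0129·Pd^0.44·e^(0.046·RH+f) = 0.9573 μm/a
  Sd branch = 0.0175·Sd^0.57·e^(0.008·RH+0.085·T) = 2.019 μm/a
  r_corr = 0.9573 + 2.019 = 2.976 μm/a
  mass loss = 2.976 μm/a × 7.14 g/cm³ = 21.25 g·m⁻²·a⁻¹
Ordering by g·m⁻²·a⁻¹: zinc (21.3) > copper (6.73)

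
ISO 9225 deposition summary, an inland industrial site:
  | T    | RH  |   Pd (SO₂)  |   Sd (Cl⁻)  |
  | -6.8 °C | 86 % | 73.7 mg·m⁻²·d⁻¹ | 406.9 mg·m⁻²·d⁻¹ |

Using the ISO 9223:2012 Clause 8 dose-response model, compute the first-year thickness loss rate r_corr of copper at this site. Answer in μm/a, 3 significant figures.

r_corr = 1.13 μm/a

copper: f(T) = +0.126·(T−10) [T≤10 °C] = -2.1168
  Pd branch = 0.0053·Pd^0.26·e^(0.059·RH+f) = 0.312 μm/a
  Sd branch = 0.01025·Sd^0.27·e^(0.036·RH+0.049·T) = 0.8225 μm/a
  r_corr = 0.312 + 0.8225 = 1.135 μm/a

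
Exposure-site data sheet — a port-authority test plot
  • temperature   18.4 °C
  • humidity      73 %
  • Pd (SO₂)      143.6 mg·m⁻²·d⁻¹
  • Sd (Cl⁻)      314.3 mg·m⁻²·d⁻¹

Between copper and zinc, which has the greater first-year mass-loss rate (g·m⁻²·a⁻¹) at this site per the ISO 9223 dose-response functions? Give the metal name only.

copper: T>10 °C ⇒ hinge -0.080·(18.4−10) = -0.6720
  Pd branch = 0.0053·Pd^0.26·e^(0.059·RH+f) = 0.7308 μm/a
  Sd branch = 0.01025·Sd^0.27·e^(0.036·RH+0.049·T) = 1.652 μm/a
  sum: 0.7308 + 1.652 → r_corr = 2.382 μm/a
  mass loss = 2.382 μm/a × 8.96 g/cm³ = 21.35 g·m⁻²·a⁻¹
zinc: T>10 °C ⇒ hinge -0.071·(18.4−10) = -0.5964
  Pd branch = 0.0129·Pd^0.44·e^(0.046·RH+f) = 1.816 μm/a
  Cl⁻ term: 0.0175·314.3^0.57·exp(0.008·73+0.085·18.4) = 3.975
  r_corr = 1.816 + 3.975 = 5.791 μm/a
  mass loss = 5.791 μm/a × 7.14 g/cm³ = 41.35 g·m⁻²·a⁻¹
Ordering by g·m⁻²·a⁻¹: zinc (41.4) > copper (21.3)

zinc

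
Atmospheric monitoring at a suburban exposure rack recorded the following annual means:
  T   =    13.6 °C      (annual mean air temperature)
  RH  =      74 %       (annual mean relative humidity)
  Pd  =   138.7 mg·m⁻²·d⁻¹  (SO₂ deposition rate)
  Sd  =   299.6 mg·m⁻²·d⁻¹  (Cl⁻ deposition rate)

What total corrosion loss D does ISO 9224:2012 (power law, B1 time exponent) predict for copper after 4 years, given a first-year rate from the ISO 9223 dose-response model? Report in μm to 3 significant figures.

D(4) = 6.21 μm

copper: temperature factor f = -0.080·(3.6) = -0.2880
  sulphur-dioxide contribution → 1.128 μm/a
  chloride contribution → 1.336 μm/a
  ⇒ r_corr(copper) = 2.464 μm/a
Long-term exponent b (ISO 9224 Table 2, B1) = 0.667
  D(4) = 2.464 × 4^0.667 = 2.464 × 2.521 = 6.211 μm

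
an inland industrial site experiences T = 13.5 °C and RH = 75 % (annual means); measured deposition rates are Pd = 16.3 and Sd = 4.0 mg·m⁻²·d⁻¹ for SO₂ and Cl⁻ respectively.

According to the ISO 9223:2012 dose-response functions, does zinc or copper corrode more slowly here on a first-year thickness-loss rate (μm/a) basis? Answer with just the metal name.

zinc: T>10 °C ⇒ hinge -0.071·(13.5−10) = -0.2485
  SO₂ term: 0.0129·16.3^0.44·exp(0.046·75-0.2485) = 1.082
  Cl⁻ term: 0.0175·4.0^0.57·exp(0.008·75+0.085·13.5) = 0.2214
  r_corr = 1.082 + 0.2214 = 1.304 μm/a
copper: T>10 °C ⇒ hinge -0.080·(13.5−10) = -0.2800
  Pd branch = 0.0053·Pd^0.26·e^(0.059·RH+f) = 0.6912 μm/a
  Sd branch = 0.01025·Sd^0.27·e^(0.036·RH+0.049·T) = 0.4297 μm/a
  sum: 0.6912 + 0.4297 → r_corr = 1.121 μm/a
Ordering by μm/a: zinc (1.3) > copper (1.12)

copper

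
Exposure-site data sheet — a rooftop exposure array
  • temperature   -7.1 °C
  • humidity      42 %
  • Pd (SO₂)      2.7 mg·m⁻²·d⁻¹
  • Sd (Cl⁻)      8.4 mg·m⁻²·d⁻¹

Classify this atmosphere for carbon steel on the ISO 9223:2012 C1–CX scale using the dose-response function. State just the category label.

carbon steel: f(T) = +0.150·(T−10) [T≤10 °C] = -2.5650
  Pd branch = 1.77·Pd^0.52·e^(0.02·RH+f) = 0.5286 μm/a
  Cl⁻ term: 0.102·8.4^0.62·exp(0.033·42+0.04·-7.1) = 1.149
  sum: 0.5286 + 1.149 → r_corr = 1.677 μm/a
ISO 9223 Table 2 (carbon steel): 1.3 < 1.68 ≤ 25 μm/a ⇒ C2

C2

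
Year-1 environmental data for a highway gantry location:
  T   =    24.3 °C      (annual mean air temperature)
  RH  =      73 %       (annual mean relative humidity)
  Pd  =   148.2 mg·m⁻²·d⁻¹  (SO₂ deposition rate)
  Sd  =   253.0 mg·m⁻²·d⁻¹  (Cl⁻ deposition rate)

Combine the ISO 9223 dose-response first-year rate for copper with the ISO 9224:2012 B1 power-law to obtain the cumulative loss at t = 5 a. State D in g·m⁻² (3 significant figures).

D(5) = 66.6 g·m⁻²

copper: temperature factor f = -0.080·(14.3) = -1.1440
  Pd branch = 0.0053·Pd^0.26·e^(0.059·RH+f) = 0.4596 μm/a
  Sd branch = 0.01025·Sd^0.27·e^(0.036·RH+0.049·T) = 2.08 μm/a
  sum: 0.4596 + 2.08 → r_corr = 2.539 μm/a
Power-law: D(5) = r_corr · 5^0.667
  D(5) = 2.539 × 5^0.667 = 2.539 × 2.926 = 7.429 μm
  Mass loss = 7.429 μm × 8.96 g/cm³ = 66.56 g·m⁻²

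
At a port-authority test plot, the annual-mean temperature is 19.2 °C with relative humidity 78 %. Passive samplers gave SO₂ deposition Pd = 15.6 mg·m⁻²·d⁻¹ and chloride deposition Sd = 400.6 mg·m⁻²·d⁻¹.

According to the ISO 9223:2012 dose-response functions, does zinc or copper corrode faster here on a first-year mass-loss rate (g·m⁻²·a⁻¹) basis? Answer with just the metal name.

zinc

zinc: f(T) = -0.071·(T−10) [T>10 °C] = -0.6532
  sulphur-dioxide contribution → 0.8131 μm/a
  chloride contribution → 5.086 μm/a
  total first-year rate 5.899 μm/a
  mass loss = 5.899 μm/a × 7.14 g/cm³ = 42.12 g·m⁻²·a⁻¹
copper: f(T) = -0.080·(T−10) [T>10 °C] = -0.7360
  sulphur-dioxide contribution → 0.517 μm/a
  chloride contribution → 2.196 μm/a
  total first-year rate 2.713 μm/a
  mass loss = 2.713 μm/a × 8.96 g/cm³ = 24.3 g·m⁻²·a⁻¹
Ordering by g·m⁻²·a⁻¹: zinc (42.1) > copper (24.3)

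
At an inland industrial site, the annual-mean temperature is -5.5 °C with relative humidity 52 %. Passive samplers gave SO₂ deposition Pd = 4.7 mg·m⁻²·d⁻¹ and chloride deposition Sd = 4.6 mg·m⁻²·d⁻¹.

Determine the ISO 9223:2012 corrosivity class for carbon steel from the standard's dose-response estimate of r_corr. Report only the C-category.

C2

carbon steel: T≤10 °C ⇒ hinge +0.150·(-5.5−10) = -2.3250
  SO₂ term: 1.77·4.7^0.52·exp(0.02·52-2.3250) = 1.095
  Cl⁻ term: 0.102·4.6^0.62·exp(0.033·52+0.04·-5.5) = 1.173
  r_corr = 1.095 + 1.173 = 2.268 μm/a
ISO 9223 Table 2 (carbon steel): 1.3 < 2.27 ≤ 25 μm/a ⇒ C2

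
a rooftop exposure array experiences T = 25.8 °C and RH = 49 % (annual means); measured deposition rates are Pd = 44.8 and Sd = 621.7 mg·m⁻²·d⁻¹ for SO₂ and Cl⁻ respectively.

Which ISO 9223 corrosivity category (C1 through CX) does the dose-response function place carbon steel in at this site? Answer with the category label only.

carbon steel: temperature factor f = -0.054·(15.8) = -0.8532
  Pd branch = 1.77·Pd^0.52·e^(0.02·RH+f) = 14.51 μm/a
  Sd branch = 0.102·Sd^0.62·e^(0.033·RH+0.04·T) = 77.82 μm/a
  r_corr = 14.51 + 77.82 = 92.33 μm/a
Category bounds: 80…200 μm/a bracket r_corr ⇒ C5

C5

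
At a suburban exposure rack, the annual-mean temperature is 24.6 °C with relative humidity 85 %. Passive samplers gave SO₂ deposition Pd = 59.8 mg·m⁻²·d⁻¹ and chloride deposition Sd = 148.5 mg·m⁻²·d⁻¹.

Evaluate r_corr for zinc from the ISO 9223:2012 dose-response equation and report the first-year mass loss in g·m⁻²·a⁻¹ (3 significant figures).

zinc: temperature factor f = -0.071·(14.6) = -1.0366
  SO₂ term: 0.0129·59.8^0.44·exp(0.046·85-1.0366) = 1.381
  Cl⁻ term: 0.0175·148.5^0.57·exp(0.008·85+0.085·24.6) = 4.835
  r_corr = 1.381 + 4.835 = 6.216 μm/a
Convert to mass loss: 6.216 μm/a × 7.14 g/cm³ = 44.38 g·m⁻²·a⁻¹

r_corr = 44.4 g·m⁻²·a⁻¹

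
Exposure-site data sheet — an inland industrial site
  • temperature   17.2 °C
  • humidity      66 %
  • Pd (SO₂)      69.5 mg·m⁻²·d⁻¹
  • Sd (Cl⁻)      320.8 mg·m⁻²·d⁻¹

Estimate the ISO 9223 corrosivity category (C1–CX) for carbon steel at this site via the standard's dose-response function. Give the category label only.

C5

carbon steel: temperature factor f = -0.054·(7.2) = -0.3888
  sulphur-dioxide contribution → 40.76 μm/a
  chloride contribution → 64.14 μm/a
  ⇒ r_corr(carbon steel) = 104.9 μm/a
ISO 9223 Table 2 (carbon steel): 80 < 105 ≤ 200 μm/a ⇒ C5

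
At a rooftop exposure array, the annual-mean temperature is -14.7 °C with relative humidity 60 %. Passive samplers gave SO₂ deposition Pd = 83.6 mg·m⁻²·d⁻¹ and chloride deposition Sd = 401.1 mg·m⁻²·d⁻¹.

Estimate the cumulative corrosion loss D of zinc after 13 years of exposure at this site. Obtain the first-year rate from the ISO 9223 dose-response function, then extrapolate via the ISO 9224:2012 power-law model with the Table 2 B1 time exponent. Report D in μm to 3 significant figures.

D(13) = 6.49 μm

zinc: T≤10 °C ⇒ hinge +0.038·(-14.7−10) = -0.9386
  SO₂ term: 0.0129·83.6^0.44·exp(0.046·60-0.9386) = 0.559
  Sd branch = 0.0175·Sd^0.57·e^(0.008·RH+0.085·T) = 0.247 μm/a
  sum: 0.559 + 0.247 → r_corr = 0.806 μm/a
Long-term exponent b (ISO 9224 Table 2, B1) = 0.813
  D(13) = 0.806 × 13^0.813 = 0.806 × 8.047 = 6.486 μm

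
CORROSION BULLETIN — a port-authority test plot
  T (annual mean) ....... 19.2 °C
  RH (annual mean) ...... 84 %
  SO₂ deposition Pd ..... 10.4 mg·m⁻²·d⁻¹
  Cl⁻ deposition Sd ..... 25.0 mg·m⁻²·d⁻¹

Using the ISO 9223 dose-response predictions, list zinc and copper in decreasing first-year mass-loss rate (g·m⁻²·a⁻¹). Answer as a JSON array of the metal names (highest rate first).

["copper", "zinc"]

zinc: T>10 °C ⇒ hinge -0.071·(19.2−10) = -0.6532
  SO₂ term: 0.0129·10.4^0.44·exp(0.046·84-0.6532) = 0.8964
  Sd branch = 0.0175·Sd^0.57·e^(0.008·RH+0.085·T) = 1.098 μm/a
  r_corr = 0.8964 + 1.098 = 1.994 μm/a
  mass loss = 1.994 μm/a × 7.14 g/cm³ = 14.24 g·m⁻²·a⁻¹
copper: temperature factor f = -0.080·(9.2) = -0.7360
  SO₂ term: 0.0053·10.4^0.26·exp(0.059·84-0.7360) = 0.6629
  Cl⁻ term: 0.01025·25.0^0.27·exp(0.036·84+0.049·19.2) = 1.288
  r_corr = 0.6629 + 1.288 = 1.951 μm/a
  mass loss = 1.951 μm/a × 8.96 g/cm³ = 17.48 g·m⁻²·a⁻¹
Ordering by g·m⁻²·a⁻¹: copper (17.5) > zinc (14.2)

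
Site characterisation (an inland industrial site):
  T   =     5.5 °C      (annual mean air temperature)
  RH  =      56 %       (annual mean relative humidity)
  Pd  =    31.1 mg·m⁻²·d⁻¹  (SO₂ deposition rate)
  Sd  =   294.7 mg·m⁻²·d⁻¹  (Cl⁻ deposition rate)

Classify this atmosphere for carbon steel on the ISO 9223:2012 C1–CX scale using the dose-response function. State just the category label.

C3

carbon steel: temperature factor f = +0.150·(-4.5) = -0.6750
  sulphur-dioxide contribution → 16.5 μm/a
  chloride contribution → 27.4 μm/a
  total first-year rate 43.9 μm/a
ISO 9223 Table 2 (carbon steel): 25 < 43.9 ≤ 50 μm/a ⇒ C3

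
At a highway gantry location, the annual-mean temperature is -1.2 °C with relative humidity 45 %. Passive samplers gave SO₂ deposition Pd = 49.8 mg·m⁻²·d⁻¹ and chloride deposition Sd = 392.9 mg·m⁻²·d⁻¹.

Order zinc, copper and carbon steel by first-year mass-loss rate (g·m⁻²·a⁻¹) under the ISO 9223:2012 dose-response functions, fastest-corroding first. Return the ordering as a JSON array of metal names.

["carbon steel", "zinc", "copper"]

zinc: temperature factor f = +0.038·(-11.2) = -0.4256
  Pd branch = 0.0129·Pd^0.44·e^(0.046·RH+f) = 0.3728 μm/a
  Sd branch = 0.0175·Sd^0.57·e^(0.008·RH+0.085·T) = 0.6821 μm/a
  sum: 0.3728 + 0.6821 → r_corr = 1.055 μm/a
  mass loss = 1.055 μm/a × 7.14 g/cm³ = 7.532 g·m⁻²·a⁻¹
copper: f(T) = +0.126·(T−10) [T≤10 °C] = -1.4112
  Pd branch = 0.0053·Pd^0.26·e^(0.059·RH+f) = 0.05078 μm/a
  Sd branch = 0.01025·Sd^0.27·e^(0.036·RH+0.049·T) = 0.245 μm/a
  r_corr = 0.05078 + 0.245 = 0.2958 μm/a
  mass loss = 0.2958 μm/a × 8.96 g/cm³ = 2.65 g·m⁻²·a⁻¹
carbon steel: T≤10 °C ⇒ hinge +0.150·(-1.2−10) = -1.6800
  SO₂ term: 1.77·49.8^0.52·exp(0.02·45-1.6800) = 6.191
  Cl⁻ term: 0.102·392.9^0.62·exp(0.033·45+0.04·-1.2) = 17.42
  sum: 6.191 + 17.42 → r_corr = 23.61 μm/a
  mass loss = 23.61 μm/a × 7.85 g/cm³ = 185.4 g·m⁻²·a⁻¹
Ordering by g·m⁻²·a⁻¹: carbon steel (185) > zinc (7.53) > copper (2.65)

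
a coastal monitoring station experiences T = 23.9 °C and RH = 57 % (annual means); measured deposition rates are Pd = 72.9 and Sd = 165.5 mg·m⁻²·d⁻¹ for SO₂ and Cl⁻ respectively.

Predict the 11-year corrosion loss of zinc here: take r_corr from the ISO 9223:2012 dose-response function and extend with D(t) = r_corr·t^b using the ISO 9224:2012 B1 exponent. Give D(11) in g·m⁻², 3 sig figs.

D(11) = 216 g·m⁻²

zinc: f(T) = -0.071·(T−10) [T>10 °C] = -0.9869
  SO₂ term: 0.0129·72.9^0.44·exp(0.046·57-0.9869) = 0.4368
  Cl⁻ term: 0.0175·165.5^0.57·exp(0.008·57+0.085·23.9) = 3.873
  r_corr = 0.4368 + 3.873 = 4.31 μm/a
ISO 9224: D(t) = r_corr · t^b with b = 0.813 (zinc, B1)
  D(11) = 4.31 × 11^0.813 = 4.31 × 7.025 = 30.28 μm
  Mass loss = 30.28 μm × 7.14 g/cm³ = 216.2 g·m⁻²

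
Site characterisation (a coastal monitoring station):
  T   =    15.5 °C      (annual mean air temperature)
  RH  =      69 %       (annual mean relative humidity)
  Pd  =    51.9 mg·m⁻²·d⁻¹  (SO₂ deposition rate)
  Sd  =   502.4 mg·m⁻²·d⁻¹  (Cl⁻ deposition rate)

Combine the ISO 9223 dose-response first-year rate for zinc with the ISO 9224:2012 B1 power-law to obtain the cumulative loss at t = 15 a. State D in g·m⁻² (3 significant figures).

zinc: temperature factor f = -0.071·(5.5) = -0.3905
  sulphur-dioxide contribution → 1.186 μm/a
  chloride contribution → 3.931 μm/a
  ⇒ r_corr(zinc) = 5.118 μm/a
ISO 9224: D(t) = r_corr · t^b with b = 0.813 (zinc, B1)
  D(15) = 5.118 × 15^0.813 = 5.118 × 9.04 = 46.26 μm
  Mass loss = 46.26 μm × 7.14 g/cm³ = 330.3 g·m⁻²

D(15) = 330 g·m⁻²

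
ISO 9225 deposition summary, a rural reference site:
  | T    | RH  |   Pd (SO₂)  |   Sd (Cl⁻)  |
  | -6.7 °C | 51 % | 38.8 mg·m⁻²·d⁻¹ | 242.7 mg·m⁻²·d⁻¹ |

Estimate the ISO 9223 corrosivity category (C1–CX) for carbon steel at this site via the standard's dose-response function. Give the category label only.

C2

carbon steel: temperature factor f = +0.150·(-16.7) = -2.5050
  sulphur-dioxide contribution → 2.687 μm/a
  chloride contribution → 12.64 μm/a
  ⇒ r_corr(carbon steel) = 15.33 μm/a
Category bounds: 1.3…25 μm/a bracket r_corr ⇒ C2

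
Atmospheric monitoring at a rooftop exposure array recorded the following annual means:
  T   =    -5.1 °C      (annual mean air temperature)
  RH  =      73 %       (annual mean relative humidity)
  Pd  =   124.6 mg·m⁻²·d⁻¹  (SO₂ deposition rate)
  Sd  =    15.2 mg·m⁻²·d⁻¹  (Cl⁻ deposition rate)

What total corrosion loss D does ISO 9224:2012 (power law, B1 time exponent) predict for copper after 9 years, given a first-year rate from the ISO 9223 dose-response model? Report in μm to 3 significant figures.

D(9) = 1.89 μm

copper: f(T) = +0.126·(T−10) [T≤10 °C] = -1.9026
  Pd branch = 0.0053·Pd^0.26·e^(0.059·RH+f) = 0.2057 μm/a
  Sd branch = 0.01025·Sd^0.27·e^(0.036·RH+0.049·T) = 0.2305 μm/a
  sum: 0.2057 + 0.2305 → r_corr = 0.4362 μm/a
ISO 9224: D(t) = r_corr · t^b with b = 0.667 (copper, B1)
  D(9) = 0.4362 × 9^0.667 = 0.4362 × 4.33 = 1.889 μm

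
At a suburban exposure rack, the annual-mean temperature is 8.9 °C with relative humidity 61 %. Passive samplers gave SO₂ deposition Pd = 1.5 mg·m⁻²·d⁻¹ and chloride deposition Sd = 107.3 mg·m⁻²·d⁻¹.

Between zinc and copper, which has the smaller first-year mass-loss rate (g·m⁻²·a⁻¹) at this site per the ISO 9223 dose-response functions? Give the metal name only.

copper

zinc: T≤10 °C ⇒ hinge +0.038·(8.9−10) = -0.0418
  Pd branch = 0.0129·Pd^0.44·e^(0.046·RH+f) = 0.2447 μm/a
  Cl⁻ term: 0.0175·107.3^0.57·exp(0.008·61+0.085·8.9) = 0.8729
  sum: 0.2447 + 0.8729 → r_corr = 1.118 μm/a
  mass loss = 1.118 μm/a × 7.14 g/cm³ = 7.979 g·m⁻²·a⁻¹
copper: T≤10 °C ⇒ hinge +0.126·(8.9−10) = -0.1386
  Pd branch = 0.0053·Pd^0.26·e^(0.059·RH+f) = 0.1875 μm/a
  Cl⁻ term: 0.01025·107.3^0.27·exp(0.036·61+0.049·8.9) = 0.5036
  sum: 0.1875 + 0.5036 → r_corr = 0.6911 μm/a
  mass loss = 0.6911 μm/a × 8.96 g/cm³ = 6.192 g·m⁻²·a⁻¹
Ordering by g·m⁻²·a⁻¹: zinc (7.98) > copper (6.19)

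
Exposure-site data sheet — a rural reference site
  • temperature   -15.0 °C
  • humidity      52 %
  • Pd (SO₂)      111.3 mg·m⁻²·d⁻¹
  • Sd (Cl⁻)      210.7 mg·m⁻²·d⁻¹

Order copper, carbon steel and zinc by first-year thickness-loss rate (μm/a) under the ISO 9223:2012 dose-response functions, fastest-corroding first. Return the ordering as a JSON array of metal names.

["carbon steel", "zinc", "copper"]

copper: temperature factor f = +0.126·(-25.0) = -3.1500
  sulphur-dioxide contribution → 0.01662 μm/a
  chloride contribution → 0.1355 μm/a
  ⇒ r_corr(copper) = 0.1521 μm/a
carbon steel: temperature factor f = +0.150·(-25.0) = -3.7500
  sulphur-dioxide contribution → 1.365 μm/a
  chloride contribution → 8.589 μm/a
  total first-year rate 9.954 μm/a
zinc: temperature factor f = +0.038·(-25.0) = -0.9500
  sulphur-dioxide contribution → 0.4338 μm/a
  chloride contribution → 0.1565 μm/a
  ⇒ r_corr(zinc) = 0.5903 μm/a
Ordering by μm/a: carbon steel (9.95) > zinc (0.59) > copper (0.152)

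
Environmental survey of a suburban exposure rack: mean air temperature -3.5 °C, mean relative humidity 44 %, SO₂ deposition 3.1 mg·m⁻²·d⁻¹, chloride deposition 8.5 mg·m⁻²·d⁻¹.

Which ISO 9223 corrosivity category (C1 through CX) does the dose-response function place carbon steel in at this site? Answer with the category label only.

C2

carbon steel: f(T) = +0.150·(T−10) [T≤10 °C] = -2.0250
  Pd branch = 1.77·Pd^0.52·e^(0.02·RH+f) = 1.014 μm/a
  Sd branch = 0.102·Sd^0.62·e^(0.033·RH+0.04·T) = 1.428 μm/a
  r_corr = 1.014 + 1.428 = 2.442 μm/a
2.44 μm/a falls in (1.3, 25] for carbon steel → category C2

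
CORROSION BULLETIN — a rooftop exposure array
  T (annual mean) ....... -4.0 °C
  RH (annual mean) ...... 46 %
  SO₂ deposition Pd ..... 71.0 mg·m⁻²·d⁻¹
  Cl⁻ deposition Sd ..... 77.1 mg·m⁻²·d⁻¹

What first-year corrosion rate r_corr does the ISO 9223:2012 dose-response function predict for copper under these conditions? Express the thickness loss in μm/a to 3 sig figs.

r_corr = 0.184 μm/a

copper: f(T) = +0.126·(T−10) [T≤10 °C] = -1.7640
  Pd branch = 0.0053·Pd^0.26·e^(0.059·RH+f) = 0.04151 μm/a
  Sd branch = 0.01025·Sd^0.27·e^(0.036·RH+0.049·T) = 0.1427 μm/a
  r_corr = 0.04151 + 0.1427 = 0.1842 μm/a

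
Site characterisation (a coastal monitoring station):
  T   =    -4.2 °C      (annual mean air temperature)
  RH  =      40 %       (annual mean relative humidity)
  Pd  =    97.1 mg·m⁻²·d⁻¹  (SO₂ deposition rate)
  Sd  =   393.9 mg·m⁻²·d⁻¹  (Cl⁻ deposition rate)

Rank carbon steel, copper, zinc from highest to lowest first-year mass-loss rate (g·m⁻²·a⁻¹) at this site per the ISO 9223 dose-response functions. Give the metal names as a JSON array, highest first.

carbon steel: temperature factor f = +0.150·(-14.2) = -2.1300
  SO₂ term: 1.77·97.1^0.52·exp(0.02·40-2.1300) = 5.055
  Cl⁻ term: 0.102·393.9^0.62·exp(0.033·40+0.04·-4.2) = 13.12
  sum: 5.055 + 13.12 → r_corr = 18.18 μm/a
  mass loss = 18.18 μm/a × 7.85 g/cm³ = 142.7 g·m⁻²·a⁻¹
copper: f(T) = +0.126·(T−10) [T≤10 °C] = -1.7892
  SO₂ term: 0.0053·97.1^0.26·exp(0.059·40-1.7892) = 0.03082
  Sd branch = 0.01025·Sd^0.27·e^(0.036·RH+0.049·T) = 0.1768 μm/a
  sum: 0.03082 + 0.1768 → r_corr = 0.2076 μm/a
  mass loss = 0.2076 μm/a × 8.96 g/cm³ = 1.86 g·m⁻²·a⁻¹
zinc: T≤10 °C ⇒ hinge +0.038·(-4.2−10) = -0.5396
  Pd branch = 0.0129·Pd^0.44·e^(0.046·RH+f) = 0.3546 μm/a
  Cl⁻ term: 0.0175·393.9^0.57·exp(0.008·40+0.085·-4.2) = 0.5086
  sum: 0.3546 + 0.5086 → r_corr = 0.8631 μm/a
  mass loss = 0.8631 μm/a × 7.14 g/cm³ = 6.163 g·m⁻²·a⁻¹
Ordering by g·m⁻²·a⁻¹: carbon steel (143) > zinc (6.16) > copper (1.86)

["carbon steel", "zinc", "copper"]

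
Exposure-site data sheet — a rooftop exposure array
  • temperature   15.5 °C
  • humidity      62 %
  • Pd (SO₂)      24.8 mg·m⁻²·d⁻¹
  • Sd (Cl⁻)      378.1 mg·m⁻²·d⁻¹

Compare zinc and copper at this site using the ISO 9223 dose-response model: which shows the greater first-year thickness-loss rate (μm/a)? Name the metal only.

zinc: f(T) = -0.071·(T−10) [T>10 °C] = -0.3905
  sulphur-dioxide contribution → 0.6211 μm/a
  chloride contribution → 3.161 μm/a
  total first-year rate 3.782 μm/a
copper: f(T) = -0.080·(T−10) [T>10 °C] = -0.4400
  sulphur-dioxide contribution → 0.3051 μm/a
  chloride contribution → 1.014 μm/a
  ⇒ r_corr(copper) = 1.319 μm/a
Ordering by μm/a: zinc (3.78) > copper (1.32)

zinc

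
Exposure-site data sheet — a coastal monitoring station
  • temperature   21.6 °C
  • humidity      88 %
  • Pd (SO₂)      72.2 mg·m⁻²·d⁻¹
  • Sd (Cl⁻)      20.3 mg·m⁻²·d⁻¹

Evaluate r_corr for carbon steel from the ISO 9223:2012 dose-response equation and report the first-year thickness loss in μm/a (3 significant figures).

carbon steel: temperature factor f = -0.054·(11.6) = -0.6264
  Pd branch = 1.77·Pd^0.52·e^(0.02·RH+f) = 50.9 μm/a
  Cl⁻ term: 0.102·20.3^0.62·exp(0.033·88+0.04·21.6) = 28.55
  r_corr = 50.9 + 28.55 = 79.46 μm/a

r_corr = 79.5 μm/a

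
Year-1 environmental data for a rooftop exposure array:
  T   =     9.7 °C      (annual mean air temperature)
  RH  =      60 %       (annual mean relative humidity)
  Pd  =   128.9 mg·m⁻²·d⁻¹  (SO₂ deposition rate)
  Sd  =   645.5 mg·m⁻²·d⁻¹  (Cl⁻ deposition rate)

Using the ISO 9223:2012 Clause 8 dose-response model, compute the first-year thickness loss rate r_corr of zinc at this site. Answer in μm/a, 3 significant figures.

r_corr = 4.29 μm/a

zinc: f(T) = +0.038·(T−10) [T≤10 °C] = -0.0114
  SO₂ term: 0.0129·128.9^0.44·exp(0.046·60-0.0114) = 1.709
  Cl⁻ term: 0.0175·645.5^0.57·exp(0.008·60+0.085·9.7) = 2.578
  r_corr = 1.709 + 2.578 = 4.287 μm/a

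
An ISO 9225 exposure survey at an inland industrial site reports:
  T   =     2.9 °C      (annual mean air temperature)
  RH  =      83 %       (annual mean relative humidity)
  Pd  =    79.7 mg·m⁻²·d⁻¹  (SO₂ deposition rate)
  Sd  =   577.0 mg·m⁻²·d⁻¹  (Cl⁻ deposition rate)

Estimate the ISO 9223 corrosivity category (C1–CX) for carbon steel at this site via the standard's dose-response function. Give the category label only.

C5

carbon steel: temperature factor f = +0.150·(-7.1) = -1.0650
  SO₂ term: 1.77·79.7^0.52·exp(0.02·83-1.0650) = 31.27
  Cl⁻ term: 0.102·577.0^0.62·exp(0.033·83+0.04·2.9) = 91.29
  r_corr = 31.27 + 91.29 = 122.6 μm/a
Category bounds: 80…200 μm/a bracket r_corr ⇒ C5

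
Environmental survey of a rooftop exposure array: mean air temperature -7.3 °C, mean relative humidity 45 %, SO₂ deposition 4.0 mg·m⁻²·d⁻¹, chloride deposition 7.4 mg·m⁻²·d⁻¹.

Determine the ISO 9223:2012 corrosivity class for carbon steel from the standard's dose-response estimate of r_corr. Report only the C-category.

C2

carbon steel: temperature factor f = +0.150·(-17.3) = -2.5950
  Pd branch = 1.77·Pd^0.52·e^(0.02·RH+f) = 0.6682 μm/a
  Cl⁻ term: 0.102·7.4^0.62·exp(0.033·45+0.04·-7.3) = 1.163
  sum: 0.6682 + 1.163 → r_corr = 1.831 μm/a
ISO 9223 Table 2 (carbon steel): 1.3 < 1.83 ≤ 25 μm/a ⇒ C2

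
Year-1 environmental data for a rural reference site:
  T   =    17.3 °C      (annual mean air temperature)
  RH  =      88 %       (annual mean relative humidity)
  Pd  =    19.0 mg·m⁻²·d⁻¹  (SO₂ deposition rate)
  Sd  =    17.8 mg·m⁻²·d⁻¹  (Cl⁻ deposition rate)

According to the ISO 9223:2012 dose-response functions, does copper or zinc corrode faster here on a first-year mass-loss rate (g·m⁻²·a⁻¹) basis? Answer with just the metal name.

copper

copper: T>10 °C ⇒ hinge -0.080·(17.3−10) = -0.5840
  Pd branch = 0.0053·Pd^0.26·e^(0.059·RH+f) = 1.143 μm/a
  Cl⁻ term: 0.01025·17.8^0.27·exp(0.036·88+0.049·17.3) = 1.237
  sum: 1.143 + 1.237 → r_corr = 2.38 μm/a
  mass loss = 2.38 μm/a × 8.96 g/cm³ = 21.32 g·m⁻²·a⁻¹
zinc: T>10 °C ⇒ hinge -0.071·(17.3−10) = -0.5183
  SO₂ term: 0.0129·19.0^0.44·exp(0.046·88-0.5183) = 1.608
  Sd branch = 0.0175·Sd^0.57·e^(0.008·RH+0.085·T) = 0.7946 μm/a
  sum: 1.608 + 0.7946 → r_corr = 2.402 μm/a
  mass loss = 2.402 μm/a × 7.14 g/cm³ = 17.15 g·m⁻²·a⁻¹
Ordering by g·m⁻²·a⁻¹: copper (21.3) > zinc (17.2)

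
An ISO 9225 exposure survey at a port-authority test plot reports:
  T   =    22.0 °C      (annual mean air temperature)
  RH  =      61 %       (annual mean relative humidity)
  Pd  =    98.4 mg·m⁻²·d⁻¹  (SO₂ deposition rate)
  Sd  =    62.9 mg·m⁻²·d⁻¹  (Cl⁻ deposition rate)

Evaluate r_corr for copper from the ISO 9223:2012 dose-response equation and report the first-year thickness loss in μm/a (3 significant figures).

copper: temperature factor f = -0.080·(12.0) = -0.9600
  sulphur-dioxide contribution → 0.2447 μm/a
  chloride contribution → 0.8284 μm/a
  ⇒ r_corr(copper) = 1.073 μm/a

r_corr = 1.07 μm/a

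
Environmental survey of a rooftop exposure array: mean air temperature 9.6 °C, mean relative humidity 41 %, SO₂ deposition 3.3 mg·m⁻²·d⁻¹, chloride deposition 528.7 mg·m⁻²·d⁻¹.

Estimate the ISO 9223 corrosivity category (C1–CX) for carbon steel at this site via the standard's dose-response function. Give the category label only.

carbon steel: temperature factor f = +0.150·(-0.4) = -0.0600
  Pd branch = 1.77·Pd^0.52·e^(0.02·RH+f) = 7.041 μm/a
  Cl⁻ term: 0.102·528.7^0.62·exp(0.033·41+0.04·9.6) = 28.27
  r_corr = 7.041 + 28.27 = 35.31 μm/a
Category bounds: 25…50 μm/a bracket r_corr ⇒ C3

C3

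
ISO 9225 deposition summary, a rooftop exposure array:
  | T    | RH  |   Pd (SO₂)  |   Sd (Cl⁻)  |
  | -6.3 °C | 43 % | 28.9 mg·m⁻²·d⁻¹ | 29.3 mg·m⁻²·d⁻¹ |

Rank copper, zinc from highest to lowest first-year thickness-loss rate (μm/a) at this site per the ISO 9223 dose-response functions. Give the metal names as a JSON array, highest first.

["zinc", "copper"]

copper: T≤10 °C ⇒ hinge +0.126·(-6.3−10) = -2.0538
  sulphur-dioxide contribution → 0.0206 μm/a
  chloride contribution → 0.0881 μm/a
  ⇒ r_corr(copper) = 0.1087 μm/a
zinc: temperature factor f = +0.038·(-16.3) = -0.6194
  sulphur-dioxide contribution → 0.2205 μm/a
  chloride contribution → 0.09908 μm/a
  total first-year rate 0.3196 μm/a
Ordering by μm/a: zinc (0.32) > copper (0.109)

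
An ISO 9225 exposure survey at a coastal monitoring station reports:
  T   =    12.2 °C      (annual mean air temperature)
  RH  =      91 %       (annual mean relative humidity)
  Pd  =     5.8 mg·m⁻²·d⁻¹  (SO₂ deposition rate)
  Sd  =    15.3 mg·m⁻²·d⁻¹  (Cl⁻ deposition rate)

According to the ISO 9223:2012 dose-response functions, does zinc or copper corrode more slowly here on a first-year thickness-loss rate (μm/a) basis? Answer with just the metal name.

zinc

zinc: T>10 °C ⇒ hinge -0.071·(12.2−10) = -0.1562
  SO₂ term: 0.0129·5.8^0.44·exp(0.046·91-0.1562) = 1.573
  Cl⁻ term: 0.0175·15.3^0.57·exp(0.008·91+0.085·12.2) = 0.484
  sum: 1.573 + 0.484 → r_corr = 2.057 μm/a
copper: f(T) = -0.080·(T−10) [T>10 °C] = -0.1760
  Pd branch = 0.0053·Pd^0.26·e^(0.059·RH+f) = 1.507 μm/a
  Cl⁻ term: 0.01025·15.3^0.27·exp(0.036·91+0.049·12.2) = 1.03
  sum: 1.507 + 1.03 → r_corr = 2.537 μm/a
Ordering by μm/a: copper (2.54) > zinc (2.06)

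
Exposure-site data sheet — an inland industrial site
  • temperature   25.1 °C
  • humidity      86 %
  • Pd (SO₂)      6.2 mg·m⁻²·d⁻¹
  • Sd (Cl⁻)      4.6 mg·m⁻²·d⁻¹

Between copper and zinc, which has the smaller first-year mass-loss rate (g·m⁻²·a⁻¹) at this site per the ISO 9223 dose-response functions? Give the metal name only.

zinc

copper: T>10 °C ⇒ hinge -0.080·(25.1−10) = -1.2080
  Pd branch = 0.0053·Pd^0.26·e^(0.059·RH+f) = 0.4067 μm/a
  Cl⁻ term: 0.01025·4.6^0.27·exp(0.036·86+0.049·25.1) = 1.171
  sum: 0.4067 + 1.171 → r_corr = 1.577 μm/a
  mass loss = 1.577 μm/a × 8.96 g/cm³ = 14.13 g·m⁻²·a⁻¹
zinc: temperature factor f = -0.071·(15.1) = -1.0721
  Pd branch = 0.0129·Pd^0.44·e^(0.046·RH+f) = 0.5149 μm/a
  Cl⁻ term: 0.0175·4.6^0.57·exp(0.008·86+0.085·25.1) = 0.7017
  r_corr = 0.5149 + 0.7017 = 1.217 μm/a
  mass loss = 1.217 μm/a × 7.14 g/cm³ = 8.687 g·m⁻²·a⁻¹
Ordering by g·m⁻²·a⁻¹: copper (14.1) > zinc (8.69)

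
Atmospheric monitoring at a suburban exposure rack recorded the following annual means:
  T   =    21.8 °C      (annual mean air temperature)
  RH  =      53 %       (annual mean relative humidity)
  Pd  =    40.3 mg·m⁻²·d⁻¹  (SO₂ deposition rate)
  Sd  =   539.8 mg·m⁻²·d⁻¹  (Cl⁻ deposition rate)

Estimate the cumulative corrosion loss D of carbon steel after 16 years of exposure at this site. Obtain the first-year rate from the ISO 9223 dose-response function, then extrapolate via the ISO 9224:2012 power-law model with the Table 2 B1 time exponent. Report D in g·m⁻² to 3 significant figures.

D(16) = 2.94e+03 g·m⁻²

carbon steel: T>10 °C ⇒ hinge -0.054·(21.8−10) = -0.6372
  Pd branch = 1.77·Pd^0.52·e^(0.02·RH+f) = 18.47 μm/a
  Cl⁻ term: 0.102·539.8^0.62·exp(0.033·53+0.04·21.8) = 69.32
  sum: 18.47 + 69.32 → r_corr = 87.79 μm/a
ISO 9224: D(t) = r_corr · t^b with b = 0.523 (carbon steel, B1)
  D(16) = 87.79 × 16^0.523 = 87.79 × 4.263 = 374.3 μm
  Mass loss = 374.3 μm × 7.85 g/cm³ = 2938 g·m⁻²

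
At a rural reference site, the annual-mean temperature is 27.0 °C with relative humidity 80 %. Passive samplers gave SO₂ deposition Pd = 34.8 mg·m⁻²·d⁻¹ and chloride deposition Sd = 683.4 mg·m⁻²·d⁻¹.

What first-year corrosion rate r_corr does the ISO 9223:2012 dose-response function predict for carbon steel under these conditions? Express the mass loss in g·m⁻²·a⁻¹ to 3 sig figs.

r_corr = 2.06e+03 g·m⁻²·a⁻¹

carbon steel: T>10 °C ⇒ hinge -0.054·(27.0−10) = -0.9180
  Pd branch = 1.77·Pd^0.52·e^(0.02·RH+f) = 22.17 μm/a
  Cl⁻ term: 0.102·683.4^0.62·exp(0.033·80+0.04·27.0) = 240.8
  sum: 22.17 + 240.8 → r_corr = 263 μm/a
Convert to mass loss: 263 μm/a × 7.85 g/cm³ = 2064 g·m⁻²·a⁻¹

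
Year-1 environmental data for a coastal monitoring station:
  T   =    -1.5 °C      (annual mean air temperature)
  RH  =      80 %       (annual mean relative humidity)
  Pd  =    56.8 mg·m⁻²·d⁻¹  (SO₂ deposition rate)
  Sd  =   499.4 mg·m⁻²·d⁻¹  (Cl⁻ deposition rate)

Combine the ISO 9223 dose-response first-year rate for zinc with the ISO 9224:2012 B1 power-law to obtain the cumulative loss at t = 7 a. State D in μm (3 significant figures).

zinc: T≤10 °C ⇒ hinge +0.038·(-1.5−10) = -0.4370
  Pd branch = 0.0129·Pd^0.44·e^(0.046·RH+f) = 1.954 μm/a
  Cl⁻ term: 0.0175·499.4^0.57·exp(0.008·80+0.085·-1.5) = 1.009
  r_corr = 1.954 + 1.009 = 2.963 μm/a
ISO 9224: D(t) = r_corr · t^b with b = 0.813 (zinc, B1)
  D(7) = 2.963 × 7^0.813 = 2.963 × 4.865 = 14.41 μm

D(7) = 14.4 μm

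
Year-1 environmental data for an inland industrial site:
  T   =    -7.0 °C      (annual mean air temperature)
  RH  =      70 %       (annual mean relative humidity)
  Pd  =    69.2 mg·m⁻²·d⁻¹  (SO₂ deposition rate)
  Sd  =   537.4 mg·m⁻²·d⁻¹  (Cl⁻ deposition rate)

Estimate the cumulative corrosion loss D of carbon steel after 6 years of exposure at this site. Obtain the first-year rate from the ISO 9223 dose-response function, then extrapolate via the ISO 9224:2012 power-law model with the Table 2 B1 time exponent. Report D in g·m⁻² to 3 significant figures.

D(6) = 869 g·m⁻²

carbon steel: temperature factor f = +0.150·(-17.0) = -2.5500
  SO₂ term: 1.77·69.2^0.52·exp(0.02·70-2.5500) = 5.074
  Sd branch = 0.102·Sd^0.62·e^(0.033·RH+0.04·T) = 38.28 μm/a
  r_corr = 5.074 + 38.28 = 43.36 μm/a
Power-law: D(6) = r_corr · 6^0.523
  D(6) = 43.36 × 6^0.523 = 43.36 × 2.553 = 110.7 μm
  Mass loss = 110.7 μm × 7.85 g/cm³ = 868.8 g·m⁻²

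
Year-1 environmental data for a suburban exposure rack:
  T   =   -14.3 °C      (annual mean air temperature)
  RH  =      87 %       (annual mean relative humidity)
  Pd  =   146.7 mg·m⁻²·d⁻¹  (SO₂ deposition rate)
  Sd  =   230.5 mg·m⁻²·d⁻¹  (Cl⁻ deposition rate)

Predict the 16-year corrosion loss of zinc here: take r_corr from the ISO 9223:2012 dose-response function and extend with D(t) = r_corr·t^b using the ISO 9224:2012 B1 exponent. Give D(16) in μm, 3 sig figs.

D(16) = 26.2 μm

zinc: f(T) = +0.038·(T−10) [T≤10 °C] = -0.9234
  Pd branch = 0.0129·Pd^0.44·e^(0.046·RH+f) = 2.517 μm/a
  Sd branch = 0.0175·Sd^0.57·e^(0.008·RH+0.085·T) = 0.2313 μm/a
  sum: 2.517 + 0.2313 → r_corr = 2.748 μm/a
Long-term exponent b (ISO 9224 Table 2, B1) = 0.813
  D(16) = 2.748 × 16^0.813 = 2.748 × 9.527 = 26.18 μm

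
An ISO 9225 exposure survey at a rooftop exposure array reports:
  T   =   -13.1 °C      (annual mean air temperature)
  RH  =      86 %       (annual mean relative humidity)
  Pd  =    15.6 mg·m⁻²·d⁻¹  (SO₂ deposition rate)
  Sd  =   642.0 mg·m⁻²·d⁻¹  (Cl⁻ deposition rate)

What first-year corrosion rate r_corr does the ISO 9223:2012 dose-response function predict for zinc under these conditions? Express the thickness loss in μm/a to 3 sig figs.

r_corr = 1.39 μm/a

zinc: f(T) = +0.038·(T−10) [T≤10 °C] = -0.8778
  SO₂ term: 0.0129·15.6^0.44·exp(0.046·86-0.8778) = 0.9384
  Cl⁻ term: 0.0175·642.0^0.57·exp(0.008·86+0.085·-13.1) = 0.4556
  r_corr = 0.9384 + 0.4556 = 1.394 μm/a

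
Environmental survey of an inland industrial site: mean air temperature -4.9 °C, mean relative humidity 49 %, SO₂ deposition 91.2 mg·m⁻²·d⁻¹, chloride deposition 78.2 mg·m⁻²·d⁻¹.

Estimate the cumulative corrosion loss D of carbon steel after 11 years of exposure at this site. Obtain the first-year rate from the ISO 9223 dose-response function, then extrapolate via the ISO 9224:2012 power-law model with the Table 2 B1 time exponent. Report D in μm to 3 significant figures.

D(11) = 40.6 μm

carbon steel: temperature factor f = +0.150·(-14.9) = -2.2350
  Pd branch = 1.77·Pd^0.52·e^(0.02·RH+f) = 5.274 μm/a
  Sd branch = 0.102·Sd^0.62·e^(0.033·RH+0.04·T) = 6.303 μm/a
  r_corr = 5.274 + 6.303 = 11.58 μm/a
Power-law: D(11) = r_corr · 11^0.523
  D(11) = 11.58 × 11^0.523 = 11.58 × 3.505 = 40.57 μm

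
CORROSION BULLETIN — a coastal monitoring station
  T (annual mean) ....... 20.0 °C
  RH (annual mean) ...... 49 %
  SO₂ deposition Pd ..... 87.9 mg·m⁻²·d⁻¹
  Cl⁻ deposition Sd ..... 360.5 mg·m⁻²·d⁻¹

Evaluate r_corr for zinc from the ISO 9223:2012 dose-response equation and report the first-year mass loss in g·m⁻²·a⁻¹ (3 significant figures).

zinc: temperature factor f = -0.071·(10.0) = -0.7100
  sulphur-dioxide contribution → 0.433 μm/a
  chloride contribution → 4.065 μm/a
  total first-year rate 4.498 μm/a
Convert to mass loss: 4.498 μm/a × 7.14 g/cm³ = 32.11 g·m⁻²·a⁻¹

r_corr = 32.1 g·m⁻²·a⁻¹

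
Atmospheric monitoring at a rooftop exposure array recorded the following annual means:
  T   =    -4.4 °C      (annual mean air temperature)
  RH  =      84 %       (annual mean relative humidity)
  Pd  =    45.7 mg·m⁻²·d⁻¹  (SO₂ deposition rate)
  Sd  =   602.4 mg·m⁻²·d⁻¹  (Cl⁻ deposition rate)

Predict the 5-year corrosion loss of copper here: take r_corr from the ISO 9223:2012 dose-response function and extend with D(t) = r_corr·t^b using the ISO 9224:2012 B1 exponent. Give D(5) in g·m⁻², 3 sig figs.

copper: T≤10 °C ⇒ hinge +0.126·(-4.4−10) = -1.8144
  sulphur-dioxide contribution → 0.3313 μm/a
  chloride contribution → 0.9571 μm/a
  total first-year rate 1.288 μm/a
Long-term exponent b (ISO 9224 Table 2, B1) = 0.667
  D(5) = 1.288 × 5^0.667 = 1.288 × 2.926 = 3.769 μm
  Mass loss = 3.769 μm × 8.96 g/cm³ = 33.77 g·m⁻²

D(5) = 33.8 g·m⁻²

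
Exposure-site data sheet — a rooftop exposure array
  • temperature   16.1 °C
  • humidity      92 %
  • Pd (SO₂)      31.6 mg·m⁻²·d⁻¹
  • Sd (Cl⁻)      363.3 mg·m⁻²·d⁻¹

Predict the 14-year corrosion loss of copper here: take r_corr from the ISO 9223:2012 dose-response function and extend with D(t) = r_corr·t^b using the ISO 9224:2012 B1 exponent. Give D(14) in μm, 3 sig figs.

D(14) = 28.2 μm

copper: T>10 °C ⇒ hinge -0.080·(16.1−10) = -0.4880
  Pd branch = 0.0053·Pd^0.26·e^(0.059·RH+f) = 1.818 μm/a
  Cl⁻ term: 0.01025·363.3^0.27·exp(0.036·92+0.049·16.1) = 3.041
  sum: 1.818 + 3.041 → r_corr = 4.859 μm/a
Power-law: D(14) = r_corr · 14^0.667
  D(14) = 4.859 × 14^0.667 = 4.859 × 5.814 = 28.25 μm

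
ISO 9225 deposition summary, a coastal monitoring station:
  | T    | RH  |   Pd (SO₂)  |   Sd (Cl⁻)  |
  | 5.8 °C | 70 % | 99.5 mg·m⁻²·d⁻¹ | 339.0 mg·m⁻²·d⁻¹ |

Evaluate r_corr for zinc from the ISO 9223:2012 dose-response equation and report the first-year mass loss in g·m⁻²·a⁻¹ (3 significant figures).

r_corr = 24.8 g·m⁻²·a⁻¹

zinc: T≤10 °C ⇒ hinge +0.038·(5.8−10) = -0.1596
  Pd branch = 0.0129·Pd^0.44·e^(0.046·RH+f) = 2.083 μm/a
  Sd branch = 0.0175·Sd^0.57·e^(0.008·RH+0.085·T) = 1.389 μm/a
  sum: 2.083 + 1.389 → r_corr = 3.472 μm/a
Convert to mass loss: 3.472 μm/a × 7.14 g/cm³ = 24.79 g·m⁻²·a⁻¹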